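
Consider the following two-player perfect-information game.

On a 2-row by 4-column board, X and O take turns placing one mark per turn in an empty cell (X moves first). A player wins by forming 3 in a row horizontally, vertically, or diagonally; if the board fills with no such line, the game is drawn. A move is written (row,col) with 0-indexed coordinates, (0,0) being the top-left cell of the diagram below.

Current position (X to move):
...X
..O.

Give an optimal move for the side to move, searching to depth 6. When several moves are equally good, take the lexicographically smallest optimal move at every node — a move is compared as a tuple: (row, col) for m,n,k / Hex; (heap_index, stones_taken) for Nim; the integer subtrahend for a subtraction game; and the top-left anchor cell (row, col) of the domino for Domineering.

X's best at [...X/..O.]: (0,1)

[...X/..O.] X move#1: (0,0):-1/X..X/..O., (0,1):+0/.X.X/..O.*, (0,2):+0/..XX/..O., (1,0):+0/...X/X.O., (1,1):+0/...X/.XO., (1,3):+0/...X/..OX
[.X.X/..O.] O move#2: (0,0):-1/OX.X/..O., (0,2):+0/.XOX/..O.*, (1,0):-1/.X.X/O.O., (1,1):-1/.X.X/.OO., (1,3):-1/.X.X/..OO
[.XOX/..O.] X move#3: (0,0):-1/XXOX/..O., (1,0):+0/.XOX/X.O.*, (1,1):+0/.XOX/.XO., (1,3):+0/.XOX/..OX
[.XOX/X.O.] O move#4: (0,0):+0/OXOX/X.O.*, (1,1):+0/.XOX/XOO., (1,3):+0/.XOX/X.OO
[OXOX/X.O.] X move#5: (1,1):+0/OXOX/XXO.*, (1,3):+0/OXOX/X.OX
[OXOX/XXO.] O move#6: (1,3):+0/OXOX/XXOO*
[OXOX/XXOO] end (terminal +0, X#7); searched ...X/..O. to 6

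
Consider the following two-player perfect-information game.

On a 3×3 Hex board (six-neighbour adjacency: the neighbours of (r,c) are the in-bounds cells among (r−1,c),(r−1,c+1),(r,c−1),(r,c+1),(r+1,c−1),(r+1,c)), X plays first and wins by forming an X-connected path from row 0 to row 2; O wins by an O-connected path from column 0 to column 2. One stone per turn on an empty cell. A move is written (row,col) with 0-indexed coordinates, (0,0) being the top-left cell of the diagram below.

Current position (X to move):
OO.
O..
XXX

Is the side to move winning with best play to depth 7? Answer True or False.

ply 1, X at OO./O../XXX | (0,2)=+1→OOX/O../XXX*; (1,1)=-1→OO./OX./XXX; (1,2)=-1→OO./O.X/XXX
ply 2, O at OOX/O../XXX | (1,1)=-1→OOX/OO./XXX*; (1,2)=-1→OOX/O.O/XXX
ply 3, X at OOX/OO./XXX | (1,2)=+1→OOX/OOX/XXX*
ply 4: OOX/OOX/XXX is terminal -1 (O); from OO./O../XXX depth 7

X winning at [OO./O../XXX]: True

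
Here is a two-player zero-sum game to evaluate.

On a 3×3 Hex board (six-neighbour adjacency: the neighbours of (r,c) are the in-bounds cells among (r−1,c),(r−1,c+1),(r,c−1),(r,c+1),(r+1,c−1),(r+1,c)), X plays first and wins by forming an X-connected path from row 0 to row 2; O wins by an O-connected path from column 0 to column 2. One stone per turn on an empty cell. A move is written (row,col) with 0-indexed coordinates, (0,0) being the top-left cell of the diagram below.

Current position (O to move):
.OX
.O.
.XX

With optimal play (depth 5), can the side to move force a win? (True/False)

O winning at [.OX/.O./.XX]: True

p1 O@[.OX/.O./.XX]: (0,0)[OOX/.O./.XX]-1 (1,0)[.OX/OO./.XX]-1 (1,2)[.OX/.OO/.XX]+1* (2,0)[.OX/.O./OXX]-1
p2 X@[.OX/.OO/.XX]: (0,0)[XOX/.OO/.XX]-1* (1,0)[.OX/XOO/.XX]-1 (2,0)[.OX/.OO/XXX]-1
p3 O@[XOX/.OO/.XX]: (1,0)[XOX/OOO/.XX]+1* (2,0)[XOX/.OO/OXX]+1
p4 X@[XOX/OOO/.XX] terminal -1; root [.OX/.O./.XX] d5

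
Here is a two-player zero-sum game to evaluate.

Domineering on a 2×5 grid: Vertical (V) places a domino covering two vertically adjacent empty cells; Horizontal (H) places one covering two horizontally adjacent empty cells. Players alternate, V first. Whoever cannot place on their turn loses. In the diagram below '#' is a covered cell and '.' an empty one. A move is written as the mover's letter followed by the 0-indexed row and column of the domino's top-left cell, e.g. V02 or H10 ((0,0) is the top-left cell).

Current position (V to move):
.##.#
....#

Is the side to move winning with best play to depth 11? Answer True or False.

[.##.#/....#] V move#1: V00:-1/###.#/#...#*, V03:-1/.####/...##
[###.#/#...#] H move#2: H11:-1/###.#/###.#, H12:+1/###.#/#.###*
[###.#/#.###] end (terminal -1, V#3); searched .##.#/....# to 11

V winning at [.##.#/....#]: False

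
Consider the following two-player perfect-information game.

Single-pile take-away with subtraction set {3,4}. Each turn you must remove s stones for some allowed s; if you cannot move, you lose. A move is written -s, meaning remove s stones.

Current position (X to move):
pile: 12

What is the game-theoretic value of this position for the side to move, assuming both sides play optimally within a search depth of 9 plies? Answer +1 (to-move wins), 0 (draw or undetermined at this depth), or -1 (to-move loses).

[12] X move#1: -3:+1/9*, -4:+1/8
[9] O move#2: -3:-1/6*, -4:-1/5
[6] X move#3: -3:-1/3, -4:+1/2*
[2] end (terminal -1, O#4); searched 12 to 9

value(12, X) = +1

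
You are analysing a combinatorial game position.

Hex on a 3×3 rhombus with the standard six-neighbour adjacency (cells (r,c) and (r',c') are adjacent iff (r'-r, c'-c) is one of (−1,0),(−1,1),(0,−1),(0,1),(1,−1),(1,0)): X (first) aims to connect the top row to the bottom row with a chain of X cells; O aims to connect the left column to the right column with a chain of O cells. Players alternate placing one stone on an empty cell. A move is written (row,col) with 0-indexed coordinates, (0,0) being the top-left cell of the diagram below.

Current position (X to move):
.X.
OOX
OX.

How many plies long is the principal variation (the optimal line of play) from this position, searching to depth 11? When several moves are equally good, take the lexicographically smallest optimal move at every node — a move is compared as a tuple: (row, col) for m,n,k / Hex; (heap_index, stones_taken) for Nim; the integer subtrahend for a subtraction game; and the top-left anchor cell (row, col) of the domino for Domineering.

PV length from [.X./OOX/OX.]: 1 ply

p1 X@[.X./OOX/OX.]: (0,0)[XX./OOX/OX.]-1 (0,2)[.XX/OOX/OX.]+1* (2,2)[.X./OOX/OXX]-1
p2 O@[.XX/OOX/OX.] terminal -1; root [.X./OOX/OX.] d11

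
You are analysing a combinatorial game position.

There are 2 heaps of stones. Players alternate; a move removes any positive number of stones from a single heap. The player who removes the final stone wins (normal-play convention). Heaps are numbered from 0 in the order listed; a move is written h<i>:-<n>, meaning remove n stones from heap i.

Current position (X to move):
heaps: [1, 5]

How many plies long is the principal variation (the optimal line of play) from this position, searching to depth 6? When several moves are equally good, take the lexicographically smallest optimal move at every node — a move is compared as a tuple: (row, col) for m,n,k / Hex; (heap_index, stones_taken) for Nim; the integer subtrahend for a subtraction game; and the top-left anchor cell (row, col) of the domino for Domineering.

ply 1, X at (1,5) | h0:-1=-1→(0,5); h1:-1=-1→(1,4); h1:-2=-1→(1,3); h1:-3=-1→(1,2); h1:-4=+1→(1,1)*; h1:-5=-1→(1,0)
ply 2, O at (1,1) | h0:-1=-1→(0,1)*; h1:-1=-1→(1,0)
ply 3, X at (0,1) | h1:-1=+1→(0,0)*
ply 4: (0,0) is terminal -1 (O); from (1,5) depth 6

PV length from [(1,5)]: 3 plies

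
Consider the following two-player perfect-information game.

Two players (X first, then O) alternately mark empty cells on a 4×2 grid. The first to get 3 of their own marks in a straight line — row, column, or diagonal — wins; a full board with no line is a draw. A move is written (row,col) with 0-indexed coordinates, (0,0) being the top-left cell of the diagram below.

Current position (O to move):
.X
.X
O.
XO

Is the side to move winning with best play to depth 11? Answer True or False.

ply 1, O at .X/.X/O./XO | (0,0)=-1→OX/.X/O./XO; (1,0)=-1→.X/OX/O./XO; (2,1)=+0→.X/.X/OO/XO*
ply 2, X at .X/.X/OO/XO | (0,0)=+0→XX/.X/OO/XO*; (1,0)=+0→.X/XX/OO/XO
ply 3, O at XX/.X/OO/XO | (1,0)=+0→XX/OX/OO/XO*
ply 4: XX/OX/OO/XO is terminal +0 (X); from .X/.X/O./XO depth 11

O winning at [.X/.X/O./XO]: False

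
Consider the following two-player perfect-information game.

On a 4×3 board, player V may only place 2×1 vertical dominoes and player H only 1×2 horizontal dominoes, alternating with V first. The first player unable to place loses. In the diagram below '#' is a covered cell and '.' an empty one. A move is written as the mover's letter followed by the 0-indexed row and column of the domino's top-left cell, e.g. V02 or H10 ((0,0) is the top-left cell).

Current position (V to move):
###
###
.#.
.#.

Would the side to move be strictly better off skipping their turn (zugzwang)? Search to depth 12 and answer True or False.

zugzwang(###/###/.#./.#., V) = False

[###/###/.#./.#.] V move#1: V20:+1/###/###/##./##.*, V22:+1/###/###/.##/.##
[###/###/##./##.] end (terminal -1, H#2); searched ###/###/.#./.#. to 12
pass branch (H moves first from the same position):
  | [###/###/.#./.#.] end (terminal -1, H#1); searched ###/###/.#./.#. to 12
V moving scores +1; V passing scores +1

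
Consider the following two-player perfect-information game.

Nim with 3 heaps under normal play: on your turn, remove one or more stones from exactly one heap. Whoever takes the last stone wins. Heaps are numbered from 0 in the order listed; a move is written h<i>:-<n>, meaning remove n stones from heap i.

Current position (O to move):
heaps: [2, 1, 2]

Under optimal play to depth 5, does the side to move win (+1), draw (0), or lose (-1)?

value((2,1,2), O) = +1

p1 O@[(2,1,2)]: h0:-1[(1,1,2)]-1 h0:-2[(0,1,2)]-1 h1:-1[(2,0,2)]+1* h2:-1[(2,1,1)]-1 h2:-2[(2,1,0)]-1
p2 X@[(2,0,2)]: h0:-1[(1,0,2)]-1* h0:-2[(0,0,2)]-1 h2:-1[(2,0,1)]-1 h2:-2[(2,0,0)]-1
p3 O@[(1,0,2)]: h0:-1[(0,0,2)]-1 h2:-1[(1,0,1)]+1* h2:-2[(1,0,0)]-1
p4 X@[(1,0,1)]: h0:-1[(0,0,1)]-1* h2:-1[(1,0,0)]-1
p5 O@[(0,0,1)]: h2:-1[(0,0,0)]+1*
p6 X@[(0,0,0)] terminal -1; root [(2,1,2)] d5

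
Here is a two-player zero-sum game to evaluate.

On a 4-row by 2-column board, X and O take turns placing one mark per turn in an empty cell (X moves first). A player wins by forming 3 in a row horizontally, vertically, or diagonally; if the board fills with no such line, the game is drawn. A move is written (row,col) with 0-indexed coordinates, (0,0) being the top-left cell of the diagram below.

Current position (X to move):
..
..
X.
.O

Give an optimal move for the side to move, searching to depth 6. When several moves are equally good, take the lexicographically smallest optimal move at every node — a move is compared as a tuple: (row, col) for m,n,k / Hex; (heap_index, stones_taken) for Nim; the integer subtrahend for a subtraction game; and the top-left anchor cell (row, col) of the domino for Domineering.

X's best at [../../X./.O]: (1,0)

[../../X./.O] X move#1: (0,0):+0/X./../X./.O, (0,1):+0/.X/../X./.O, (1,0):+1/../X./X./.O*, (1,1):+0/../.X/X./.O, (2,1):+0/../../XX/.O, (3,0):+0/../../X./XO
[../X./X./.O] O move#2: (0,0):-1/O./X./X./.O*, (0,1):-1/.O/X./X./.O, (1,1):-1/../XO/X./.O, (2,1):-1/../X./XO/.O, (3,0):-1/../X./X./OO
[O./X./X./.O] X move#3: (0,1):+0/OX/X./X./.O, (1,1):+0/O./XX/X./.O, (2,1):+0/O./X./XX/.O, (3,0):+1/O./X./X./XO*
[O./X./X./XO] end (terminal -1, O#4); searched ../../X./.O to 6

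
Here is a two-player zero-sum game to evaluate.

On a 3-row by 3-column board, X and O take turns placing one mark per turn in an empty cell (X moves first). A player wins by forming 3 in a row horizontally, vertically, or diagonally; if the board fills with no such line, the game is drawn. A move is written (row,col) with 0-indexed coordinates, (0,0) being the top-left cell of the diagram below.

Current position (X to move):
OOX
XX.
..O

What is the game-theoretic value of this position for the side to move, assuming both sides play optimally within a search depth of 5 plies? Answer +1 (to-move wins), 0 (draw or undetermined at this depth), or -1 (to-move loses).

ply 1, X at OOX/XX./..O | (1,2)=+1→OOX/XXX/..O*; (2,0)=+1→OOX/XX./X.O; (2,1)=+1→OOX/XX./.XO
ply 2: OOX/XXX/..O is terminal -1 (O); from OOX/XX./..O depth 5

value(OOX/XX./..O, X) = +1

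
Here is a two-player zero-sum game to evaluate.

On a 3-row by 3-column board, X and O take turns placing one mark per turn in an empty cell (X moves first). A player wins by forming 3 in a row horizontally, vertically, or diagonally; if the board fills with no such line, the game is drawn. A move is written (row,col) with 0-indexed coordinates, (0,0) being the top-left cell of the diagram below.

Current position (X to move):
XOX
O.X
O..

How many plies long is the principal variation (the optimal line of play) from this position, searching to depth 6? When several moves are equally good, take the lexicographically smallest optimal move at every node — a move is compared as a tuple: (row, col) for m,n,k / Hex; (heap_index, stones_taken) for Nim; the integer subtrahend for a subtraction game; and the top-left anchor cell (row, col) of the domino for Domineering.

PV length from [XOX/O.X/O..]: 1 ply

ply 1, X at XOX/O.X/O.. | (1,1)=+0→XOX/OXX/O..; (2,1)=+0→XOX/O.X/OX.; (2,2)=+1→XOX/O.X/O.X*
ply 2: XOX/O.X/O.X is terminal -1 (O); from XOX/O.X/O.. depth 6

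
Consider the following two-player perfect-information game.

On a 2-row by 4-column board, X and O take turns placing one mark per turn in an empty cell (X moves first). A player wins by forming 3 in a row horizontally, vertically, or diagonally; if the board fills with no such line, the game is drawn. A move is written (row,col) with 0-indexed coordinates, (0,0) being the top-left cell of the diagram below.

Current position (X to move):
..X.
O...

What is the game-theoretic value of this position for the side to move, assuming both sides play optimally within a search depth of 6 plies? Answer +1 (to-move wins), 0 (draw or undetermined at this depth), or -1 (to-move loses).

value(..X./O..., X) = +1

ply 1, X at ..X./O... | (0,0)=+0→X.X./O...; (0,1)=+1→.XX./O...*; (0,3)=+0→..XX/O...; (1,1)=+0→..X./OX..; (1,2)=+0→..X./O.X.; (1,3)=+0→..X./O..X
ply 2, O at .XX./O... | (0,0)=-1→OXX./O...*; (0,3)=-1→.XXO/O...; (1,1)=-1→.XX./OO..; (1,2)=-1→.XX./O.O.; (1,3)=-1→.XX./O..O
ply 3, X at OXX./O... | (0,3)=+1→OXXX/O...*; (1,1)=+0→OXX./OX..; (1,2)=+0→OXX./O.X.; (1,3)=+0→OXX./O..X
ply 4: OXXX/O... is terminal -1 (O); from ..X./O... depth 6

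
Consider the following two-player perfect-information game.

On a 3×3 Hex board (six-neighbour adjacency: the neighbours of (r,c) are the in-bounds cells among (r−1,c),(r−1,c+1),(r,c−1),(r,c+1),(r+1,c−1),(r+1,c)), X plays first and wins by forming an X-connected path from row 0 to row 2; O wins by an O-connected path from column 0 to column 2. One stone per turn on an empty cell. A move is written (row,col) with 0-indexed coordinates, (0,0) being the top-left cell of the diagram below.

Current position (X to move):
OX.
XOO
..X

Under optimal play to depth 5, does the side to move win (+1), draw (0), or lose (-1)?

p1 X@[OX./XOO/..X]: (0,2)[OXX/XOO/..X]-1 (2,0)[OX./XOO/X.X]+1* (2,1)[OX./XOO/.XX]-1
p2 O@[OX./XOO/X.X] terminal -1; root [OX./XOO/..X] d5

value(OX./XOO/..X, X) = +1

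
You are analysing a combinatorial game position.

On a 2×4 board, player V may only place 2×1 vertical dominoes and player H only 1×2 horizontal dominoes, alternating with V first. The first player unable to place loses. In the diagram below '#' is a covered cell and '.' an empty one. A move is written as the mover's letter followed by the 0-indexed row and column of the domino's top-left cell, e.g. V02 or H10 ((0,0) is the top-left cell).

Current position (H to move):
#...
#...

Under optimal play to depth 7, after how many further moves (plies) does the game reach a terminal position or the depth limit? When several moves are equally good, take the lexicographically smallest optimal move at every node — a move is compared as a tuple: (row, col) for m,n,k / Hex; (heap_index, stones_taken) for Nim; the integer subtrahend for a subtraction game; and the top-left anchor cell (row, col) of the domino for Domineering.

[#.../#...] H move#1: H01:+1/###./#...*, H02:+1/#.##/#..., H11:+1/#.../###., H12:+1/#.../#.##
[###./#...] V move#2: V03:-1/####/#..#*
[####/#..#] H move#3: H11:+1/####/####*
[####/####] end (terminal -1, V#4); searched #.../#... to 7

PV length from [#.../#...]: 3 plies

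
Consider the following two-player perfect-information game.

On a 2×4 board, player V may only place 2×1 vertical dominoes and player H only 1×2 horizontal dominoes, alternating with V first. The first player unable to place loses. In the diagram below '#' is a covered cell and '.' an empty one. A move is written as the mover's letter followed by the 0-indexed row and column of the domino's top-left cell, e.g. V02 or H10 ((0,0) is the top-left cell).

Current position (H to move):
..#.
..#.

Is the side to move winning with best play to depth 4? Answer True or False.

[..#./..#.] H move#1: H00:+1/###./..#.*, H10:+1/..#./###.
[###./..#.] V move#2: V03:-1/####/..##*
[####/..##] H move#3: H10:+1/####/####*
[####/####] end (terminal -1, V#4); searched ..#./..#. to 4

H winning at [..#./..#.]: True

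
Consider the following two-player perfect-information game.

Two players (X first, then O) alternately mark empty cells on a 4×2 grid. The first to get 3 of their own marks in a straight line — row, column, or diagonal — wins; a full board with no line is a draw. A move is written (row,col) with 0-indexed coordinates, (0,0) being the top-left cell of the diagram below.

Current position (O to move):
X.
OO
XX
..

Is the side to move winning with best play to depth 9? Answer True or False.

O winning at [X./OO/XX/..]: False

ply 1, O at X./OO/XX/.. | (0,1)=+0→XO/OO/XX/..*; (3,0)=+0→X./OO/XX/O.; (3,1)=+0→X./OO/XX/.O
ply 2, X at XO/OO/XX/.. | (3,0)=+0→XO/OO/XX/X.*; (3,1)=+0→XO/OO/XX/.X
ply 3, O at XO/OO/XX/X. | (3,1)=+0→XO/OO/XX/XO*
ply 4: XO/OO/XX/XO is terminal +0 (X); from X./OO/XX/.. depth 9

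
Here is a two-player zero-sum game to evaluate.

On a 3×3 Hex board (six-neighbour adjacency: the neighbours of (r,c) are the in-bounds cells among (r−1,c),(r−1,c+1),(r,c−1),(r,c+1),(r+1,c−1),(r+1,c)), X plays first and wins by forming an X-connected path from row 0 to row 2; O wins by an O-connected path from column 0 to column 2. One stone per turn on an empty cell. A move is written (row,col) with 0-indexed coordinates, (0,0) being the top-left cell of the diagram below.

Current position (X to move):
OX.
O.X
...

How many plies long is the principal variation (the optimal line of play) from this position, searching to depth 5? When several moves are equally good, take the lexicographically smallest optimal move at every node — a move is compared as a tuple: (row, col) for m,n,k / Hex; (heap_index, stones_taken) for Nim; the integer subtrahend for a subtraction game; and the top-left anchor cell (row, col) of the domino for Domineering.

PV length from [OX./O.X/...]: 5 plies

ply 1, X at OX./O.X/... | (0,2)=+1→OXX/O.X/...*; (1,1)=+1→OX./OXX/...; (2,0)=+1→OX./O.X/X..; (2,1)=+1→OX./O.X/.X.; (2,2)=+1→OX./O.X/..X
ply 2, O at OXX/O.X/... | (1,1)=-1→OXX/OOX/...*; (2,0)=-1→OXX/O.X/O..; (2,1)=-1→OXX/O.X/.O.; (2,2)=-1→OXX/O.X/..O
ply 3, X at OXX/OOX/... | (2,0)=+1→OXX/OOX/X..*; (2,1)=+1→OXX/OOX/.X.; (2,2)=+1→OXX/OOX/..X
ply 4, O at OXX/OOX/X.. | (2,1)=-1→OXX/OOX/XO.*; (2,2)=-1→OXX/OOX/X.O
ply 5, X at OXX/OOX/XO. | (2,2)=+1→OXX/OOX/XOX*
ply 6: OXX/OOX/XOX is terminal -1 (O); from OX./O.X/... depth 5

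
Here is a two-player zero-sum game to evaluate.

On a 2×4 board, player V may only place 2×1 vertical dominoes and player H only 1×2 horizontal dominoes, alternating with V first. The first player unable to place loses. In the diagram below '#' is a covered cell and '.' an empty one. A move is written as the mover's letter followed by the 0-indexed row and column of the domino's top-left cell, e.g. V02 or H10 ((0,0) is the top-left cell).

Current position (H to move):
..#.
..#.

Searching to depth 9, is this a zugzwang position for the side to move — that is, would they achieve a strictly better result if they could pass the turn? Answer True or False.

zugzwang(..#./..#., H) = False

[..#./..#.] H move#1: H00:+1/###./..#.*, H10:+1/..#./###.
[###./..#.] V move#2: V03:-1/####/..##*
[####/..##] H move#3: H10:+1/####/####*
[####/####] end (terminal -1, V#4); searched ..#./..#. to 9
if H skipped the turn, V would face:
~ [..#./..#.] V move#1: V00:+1/#.#./#.#.*, V01:+1/.##./.##., V03:-1/..##/..##
~ [#.#./#.#.] end (terminal -1, H#2); searched ..#./..#. to 9
compare (H): move=+1 vs pass=-1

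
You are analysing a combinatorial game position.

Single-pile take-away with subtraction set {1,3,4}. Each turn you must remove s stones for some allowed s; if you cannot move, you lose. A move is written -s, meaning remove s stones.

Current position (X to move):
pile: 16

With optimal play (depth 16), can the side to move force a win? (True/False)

p1 X@[16]: -1[15]-1* -3[13]-1 -4[12]-1
p2 O@[15]: -1[14]+1* -3[12]-1 -4[11]-1
p3 X@[14]: -1[13]-1* -3[11]-1 -4[10]-1
p4 O@[13]: -1[12]-1 -3[10]-1 -4[9]+1*
p5 X@[9]: -1[8]-1* -3[6]-1 -4[5]-1
p6 O@[8]: -1[7]+1* -3[5]-1 -4[4]-1
p7 X@[7]: -1[6]-1* -3[4]-1 -4[3]-1
p8 O@[6]: -1[5]-1 -3[3]-1 -4[2]+1*
p9 X@[2]: -1[1]-1*
p10 O@[1]: -1[0]+1*
p11 X@[0] terminal -1; root [16] d16

X winning at [16]: False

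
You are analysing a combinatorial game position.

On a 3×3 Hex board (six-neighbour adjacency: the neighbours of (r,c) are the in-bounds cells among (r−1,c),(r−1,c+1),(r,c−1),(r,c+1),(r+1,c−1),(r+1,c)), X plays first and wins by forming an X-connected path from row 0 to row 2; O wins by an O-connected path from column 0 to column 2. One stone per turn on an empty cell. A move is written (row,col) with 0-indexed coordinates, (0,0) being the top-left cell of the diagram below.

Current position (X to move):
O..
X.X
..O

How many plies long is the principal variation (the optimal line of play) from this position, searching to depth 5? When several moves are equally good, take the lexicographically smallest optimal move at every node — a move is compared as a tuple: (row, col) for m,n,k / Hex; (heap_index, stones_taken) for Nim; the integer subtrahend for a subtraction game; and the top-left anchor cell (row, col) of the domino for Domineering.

[O../X.X/..O] X move#1: (0,1):+1/OX./X.X/..O*, (0,2):+1/O.X/X.X/..O, (1,1):+1/O../XXX/..O, (2,0):+1/O../X.X/X.O, (2,1):+1/O../X.X/.XO
[OX./X.X/..O] O move#2: (0,2):-1/OXO/X.X/..O*, (1,1):-1/OX./XOX/..O, (2,0):-1/OX./X.X/O.O, (2,1):-1/OX./X.X/.OO
[OXO/X.X/..O] X move#3: (1,1):+1/OXO/XXX/..O*, (2,0):+1/OXO/X.X/X.O, (2,1):+1/OXO/X.X/.XO
[OXO/XXX/..O] O move#4: (2,0):-1/OXO/XXX/O.O*, (2,1):-1/OXO/XXX/.OO
[OXO/XXX/O.O] X move#5: (2,1):+1/OXO/XXX/OXO*
[OXO/XXX/OXO] end (terminal -1, O#6); searched O../X.X/..O to 5

PV length from [O../X.X/..O]: 5 plies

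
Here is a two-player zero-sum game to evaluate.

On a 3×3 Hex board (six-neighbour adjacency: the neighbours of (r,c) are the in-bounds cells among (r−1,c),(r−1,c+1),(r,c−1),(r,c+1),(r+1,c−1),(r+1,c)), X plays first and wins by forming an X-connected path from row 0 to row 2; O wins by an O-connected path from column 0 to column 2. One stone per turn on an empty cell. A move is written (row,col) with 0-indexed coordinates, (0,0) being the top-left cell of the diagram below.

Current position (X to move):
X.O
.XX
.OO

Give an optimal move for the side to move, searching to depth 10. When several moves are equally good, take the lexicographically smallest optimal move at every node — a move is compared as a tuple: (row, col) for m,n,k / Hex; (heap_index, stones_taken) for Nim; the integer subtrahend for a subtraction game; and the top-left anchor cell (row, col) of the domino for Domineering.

X's best at [X.O/.XX/.OO]: (2,0)

p1 X@[X.O/.XX/.OO]: (0,1)[XXO/.XX/.OO]-1 (1,0)[X.O/XXX/.OO]-1 (2,0)[X.O/.XX/XOO]+1*
p2 O@[X.O/.XX/XOO]: (0,1)[XOO/.XX/XOO]-1* (1,0)[X.O/OXX/XOO]-1
p3 X@[XOO/.XX/XOO]: (1,0)[XOO/XXX/XOO]+1*
p4 O@[XOO/XXX/XOO] terminal -1; root [X.O/.XX/.OO] d10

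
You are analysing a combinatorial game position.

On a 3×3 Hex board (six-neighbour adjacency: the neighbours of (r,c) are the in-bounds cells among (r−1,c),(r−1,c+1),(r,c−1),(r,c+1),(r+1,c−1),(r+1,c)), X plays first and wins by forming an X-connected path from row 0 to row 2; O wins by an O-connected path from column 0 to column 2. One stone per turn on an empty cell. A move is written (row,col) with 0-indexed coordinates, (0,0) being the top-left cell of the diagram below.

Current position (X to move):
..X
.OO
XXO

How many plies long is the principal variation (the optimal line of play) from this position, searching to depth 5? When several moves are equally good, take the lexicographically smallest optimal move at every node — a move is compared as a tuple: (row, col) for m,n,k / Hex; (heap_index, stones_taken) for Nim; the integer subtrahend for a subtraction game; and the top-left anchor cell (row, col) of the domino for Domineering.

ply 1, X at ..X/.OO/XXO | (0,0)=-1→X.X/.OO/XXO; (0,1)=-1→.XX/.OO/XXO; (1,0)=+1→..X/XOO/XXO*
ply 2, O at ..X/XOO/XXO | (0,0)=-1→O.X/XOO/XXO*; (0,1)=-1→.OX/XOO/XXO
ply 3, X at O.X/XOO/XXO | (0,1)=+1→OXX/XOO/XXO*
ply 4: OXX/XOO/XXO is terminal -1 (O); from ..X/.OO/XXO depth 5

PV length from [..X/.OO/XXO]: 3 plies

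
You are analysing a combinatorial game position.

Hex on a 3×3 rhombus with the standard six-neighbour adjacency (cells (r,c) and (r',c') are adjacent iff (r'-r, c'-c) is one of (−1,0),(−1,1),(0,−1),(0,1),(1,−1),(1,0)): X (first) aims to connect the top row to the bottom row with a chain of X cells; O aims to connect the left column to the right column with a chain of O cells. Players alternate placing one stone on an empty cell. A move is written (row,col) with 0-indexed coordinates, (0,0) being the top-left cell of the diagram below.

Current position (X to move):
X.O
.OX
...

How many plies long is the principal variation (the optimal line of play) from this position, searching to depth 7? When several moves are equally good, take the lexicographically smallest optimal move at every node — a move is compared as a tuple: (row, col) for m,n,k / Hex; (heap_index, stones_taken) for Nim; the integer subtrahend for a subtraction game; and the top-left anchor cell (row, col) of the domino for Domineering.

PV length from [X.O/.OX/...]: 2 plies

[X.O/.OX/...] X move#1: (0,1):-1/XXO/.OX/...*, (1,0):-1/X.O/XOX/..., (2,0):-1/X.O/.OX/X.., (2,1):-1/X.O/.OX/.X., (2,2):-1/X.O/.OX/..X
[XXO/.OX/...] O move#2: (1,0):+1/XXO/OOX/...*, (2,0):+1/XXO/.OX/O.., (2,1):+1/XXO/.OX/.O., (2,2):+1/XXO/.OX/..O
[XXO/OOX/...] end (terminal -1, X#3); searched X.O/.OX/... to 7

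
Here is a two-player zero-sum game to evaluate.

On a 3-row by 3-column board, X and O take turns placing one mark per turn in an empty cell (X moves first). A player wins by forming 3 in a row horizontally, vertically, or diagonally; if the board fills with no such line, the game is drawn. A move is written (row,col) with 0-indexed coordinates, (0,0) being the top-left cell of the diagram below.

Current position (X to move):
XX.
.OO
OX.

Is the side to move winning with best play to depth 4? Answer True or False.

X winning at [XX./.OO/OX.]: True

p1 X@[XX./.OO/OX.]: (0,2)[XXX/.OO/OX.]+1* (1,0)[XX./XOO/OX.]-1 (2,2)[XX./.OO/OXX]-1
p2 O@[XXX/.OO/OX.] terminal -1; root [XX./.OO/OX.] d4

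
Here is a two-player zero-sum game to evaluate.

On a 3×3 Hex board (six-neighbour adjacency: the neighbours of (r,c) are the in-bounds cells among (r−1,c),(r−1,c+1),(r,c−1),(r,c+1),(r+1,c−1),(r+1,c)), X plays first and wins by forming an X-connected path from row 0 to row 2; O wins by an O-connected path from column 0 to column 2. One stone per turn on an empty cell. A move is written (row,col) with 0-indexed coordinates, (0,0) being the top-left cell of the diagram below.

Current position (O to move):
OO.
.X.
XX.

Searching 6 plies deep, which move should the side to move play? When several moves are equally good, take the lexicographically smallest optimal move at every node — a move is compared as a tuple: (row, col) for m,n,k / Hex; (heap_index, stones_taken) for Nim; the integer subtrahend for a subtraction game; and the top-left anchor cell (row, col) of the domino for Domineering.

[OO./.X./XX.] O move#1: (0,2):+1/OOO/.X./XX.*, (1,0):-1/OO./OX./XX., (1,2):-1/OO./.XO/XX., (2,2):-1/OO./.X./XXO
[OOO/.X./XX.] end (terminal -1, X#2); searched OO./.X./XX. to 6

O's best at [OO./.X./XX.]: (0,2)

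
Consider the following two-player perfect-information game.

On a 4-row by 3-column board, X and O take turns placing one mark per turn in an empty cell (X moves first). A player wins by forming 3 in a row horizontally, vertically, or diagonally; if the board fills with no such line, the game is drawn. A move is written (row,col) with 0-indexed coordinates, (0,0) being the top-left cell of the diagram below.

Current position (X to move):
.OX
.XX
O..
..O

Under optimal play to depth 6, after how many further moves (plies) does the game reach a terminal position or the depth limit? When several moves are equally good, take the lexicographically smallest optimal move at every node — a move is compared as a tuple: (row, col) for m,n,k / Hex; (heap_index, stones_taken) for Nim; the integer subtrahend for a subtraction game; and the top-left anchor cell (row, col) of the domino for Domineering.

p1 X@[.OX/.XX/O../..O]: (0,0)[XOX/.XX/O../..O]+1* (1,0)[.OX/XXX/O../..O]+1 (2,1)[.OX/.XX/OX./..O]+1 (2,2)[.OX/.XX/O.X/..O]+1 (3,0)[.OX/.XX/O../X.O]+1 (3,1)[.OX/.XX/O../.XO]+1
p2 O@[XOX/.XX/O../..O]: (1,0)[XOX/OXX/O../..O]-1* (2,1)[XOX/.XX/OO./..O]-1 (2,2)[XOX/.XX/O.O/..O]-1 (3,0)[XOX/.XX/O../O.O]-1 (3,1)[XOX/.XX/O../.OO]-1
p3 X@[XOX/OXX/O../..O]: (2,1)[XOX/OXX/OX./..O]-1 (2,2)[XOX/OXX/O.X/..O]+1* (3,0)[XOX/OXX/O../X.O]-1 (3,1)[XOX/OXX/O../.XO]-1
p4 O@[XOX/OXX/O.X/..O] terminal -1; root [.OX/.XX/O../..O] d6

PV length from [.OX/.XX/O../..O]: 3 plies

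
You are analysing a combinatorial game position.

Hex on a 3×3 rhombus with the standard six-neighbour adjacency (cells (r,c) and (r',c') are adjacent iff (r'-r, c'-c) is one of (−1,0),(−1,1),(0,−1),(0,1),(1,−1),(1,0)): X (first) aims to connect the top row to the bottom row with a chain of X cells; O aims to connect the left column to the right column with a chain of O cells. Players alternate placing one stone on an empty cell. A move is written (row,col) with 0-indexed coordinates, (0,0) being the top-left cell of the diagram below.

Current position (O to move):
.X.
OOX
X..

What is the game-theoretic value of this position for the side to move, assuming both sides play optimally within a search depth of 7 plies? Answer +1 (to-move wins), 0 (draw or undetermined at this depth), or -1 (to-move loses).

ply 1, O at .X./OOX/X.. | (0,0)=-1→OX./OOX/X..; (0,2)=+1→.XO/OOX/X..*; (2,1)=+1→.X./OOX/XO.; (2,2)=+1→.X./OOX/X.O
ply 2: .XO/OOX/X.. is terminal -1 (X); from .X./OOX/X.. depth 7

value(.X./OOX/X.., O) = +1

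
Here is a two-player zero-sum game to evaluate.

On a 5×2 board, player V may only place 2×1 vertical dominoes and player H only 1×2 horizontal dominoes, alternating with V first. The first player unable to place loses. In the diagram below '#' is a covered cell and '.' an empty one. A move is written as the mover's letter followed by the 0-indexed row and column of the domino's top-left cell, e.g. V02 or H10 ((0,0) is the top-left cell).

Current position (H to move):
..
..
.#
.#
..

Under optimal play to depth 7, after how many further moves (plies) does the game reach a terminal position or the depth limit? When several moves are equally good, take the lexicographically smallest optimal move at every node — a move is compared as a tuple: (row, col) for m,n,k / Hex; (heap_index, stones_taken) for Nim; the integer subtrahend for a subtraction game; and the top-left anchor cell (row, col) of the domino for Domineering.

p1 H@[../../.#/.#/..]: H00[##/../.#/.#/..]+1* H10[../##/.#/.#/..]+1 H40[../../.#/.#/##]-1
p2 V@[##/../.#/.#/..]: V10[##/#./##/.#/..]-1* V20[##/../##/##/..]-1 V30[##/../.#/##/#.]-1
p3 H@[##/#./##/.#/..]: H40[##/#./##/.#/##]+1*
p4 V@[##/#./##/.#/##] terminal -1; root [../../.#/.#/..] d7

PV length from [../../.#/.#/..]: 3 plies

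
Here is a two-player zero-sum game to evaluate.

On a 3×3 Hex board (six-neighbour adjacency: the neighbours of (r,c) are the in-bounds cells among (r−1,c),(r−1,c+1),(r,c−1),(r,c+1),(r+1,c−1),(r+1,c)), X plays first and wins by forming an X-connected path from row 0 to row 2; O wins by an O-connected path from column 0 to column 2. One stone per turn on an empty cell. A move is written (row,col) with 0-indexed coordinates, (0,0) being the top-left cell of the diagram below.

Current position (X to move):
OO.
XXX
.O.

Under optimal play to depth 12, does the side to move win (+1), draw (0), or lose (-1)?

[OO./XXX/.O.] X move#1: (0,2):+1/OOX/XXX/.O.*, (2,0):-1/OO./XXX/XO., (2,2):-1/OO./XXX/.OX
[OOX/XXX/.O.] O move#2: (2,0):-1/OOX/XXX/OO.*, (2,2):-1/OOX/XXX/.OO
[OOX/XXX/OO.] X move#3: (2,2):+1/OOX/XXX/OOX*
[OOX/XXX/OOX] end (terminal -1, O#4); searched OO./XXX/.O. to 12

value(OO./XXX/.O., X) = +1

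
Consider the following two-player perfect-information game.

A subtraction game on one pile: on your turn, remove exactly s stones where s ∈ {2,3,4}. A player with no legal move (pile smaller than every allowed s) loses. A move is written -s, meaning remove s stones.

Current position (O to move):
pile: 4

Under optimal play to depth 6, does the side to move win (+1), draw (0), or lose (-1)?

p1 O@[4]: -2[2]-1 -3[1]+1* -4[0]+1
p2 X@[1] terminal -1; root [4] d6

value(4, O) = +1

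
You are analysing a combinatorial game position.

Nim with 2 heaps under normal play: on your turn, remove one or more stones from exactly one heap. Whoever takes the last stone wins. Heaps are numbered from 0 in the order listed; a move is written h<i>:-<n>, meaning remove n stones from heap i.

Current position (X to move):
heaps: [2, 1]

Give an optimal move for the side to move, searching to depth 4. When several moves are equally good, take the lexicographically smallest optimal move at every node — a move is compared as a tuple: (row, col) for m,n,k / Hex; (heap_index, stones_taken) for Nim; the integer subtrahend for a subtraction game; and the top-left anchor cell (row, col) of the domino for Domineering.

p1 X@[(2,1)]: h0:-1[(1,1)]+1* h0:-2[(0,1)]-1 h1:-1[(2,0)]-1
p2 O@[(1,1)]: h0:-1[(0,1)]-1* h1:-1[(1,0)]-1
p3 X@[(0,1)]: h1:-1[(0,0)]+1*
p4 O@[(0,0)] terminal -1; root [(2,1)] d4

X's best at [(2,1)]: h0:-1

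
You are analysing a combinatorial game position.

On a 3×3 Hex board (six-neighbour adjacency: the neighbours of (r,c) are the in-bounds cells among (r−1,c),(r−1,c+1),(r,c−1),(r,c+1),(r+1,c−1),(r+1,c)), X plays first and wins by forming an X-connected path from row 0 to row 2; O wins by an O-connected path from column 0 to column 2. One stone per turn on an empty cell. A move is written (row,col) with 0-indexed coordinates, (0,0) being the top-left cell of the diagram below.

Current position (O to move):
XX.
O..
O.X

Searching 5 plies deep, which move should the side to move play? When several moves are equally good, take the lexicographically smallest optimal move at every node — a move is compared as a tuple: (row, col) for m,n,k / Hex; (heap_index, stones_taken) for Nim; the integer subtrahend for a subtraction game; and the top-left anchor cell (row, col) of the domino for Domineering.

O's best at [XX./O../O.X]: (1,1)

ply 1, O at XX./O../O.X | (0,2)=-1→XXO/O../O.X; (1,1)=+1→XX./OO./O.X*; (1,2)=+1→XX./O.O/O.X; (2,1)=-1→XX./O../OOX
ply 2, X at XX./OO./O.X | (0,2)=-1→XXX/OO./O.X*; (1,2)=-1→XX./OOX/O.X; (2,1)=-1→XX./OO./OXX
ply 3, O at XXX/OO./O.X | (1,2)=+1→XXX/OOO/O.X*; (2,1)=-1→XXX/OO./OOX
ply 4: XXX/OOO/O.X is terminal -1 (X); from XX./O../O.X depth 5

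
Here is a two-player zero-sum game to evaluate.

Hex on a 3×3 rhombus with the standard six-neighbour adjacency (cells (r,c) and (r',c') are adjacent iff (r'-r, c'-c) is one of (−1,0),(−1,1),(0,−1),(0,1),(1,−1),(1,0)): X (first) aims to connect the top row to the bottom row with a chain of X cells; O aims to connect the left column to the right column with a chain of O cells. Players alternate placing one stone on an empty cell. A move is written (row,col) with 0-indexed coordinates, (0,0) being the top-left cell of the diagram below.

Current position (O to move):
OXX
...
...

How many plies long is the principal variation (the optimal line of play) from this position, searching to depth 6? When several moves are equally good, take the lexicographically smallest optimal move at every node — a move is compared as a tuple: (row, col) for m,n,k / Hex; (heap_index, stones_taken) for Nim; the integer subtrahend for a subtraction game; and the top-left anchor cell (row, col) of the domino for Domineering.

[OXX/.../...] O move#1: (1,0):-1/OXX/O../...*, (1,1):-1/OXX/.O./..., (1,2):-1/OXX/..O/..., (2,0):-1/OXX/.../O.., (2,1):-1/OXX/.../.O., (2,2):-1/OXX/.../..O
[OXX/O../...] X move#2: (1,1):+1/OXX/OX./...*, (1,2):+1/OXX/O.X/..., (2,0):+1/OXX/O../X.., (2,1):+1/OXX/O../.X., (2,2):+1/OXX/O../..X
[OXX/OX./...] O move#3: (1,2):-1/OXX/OXO/...*, (2,0):-1/OXX/OX./O.., (2,1):-1/OXX/OX./.O., (2,2):-1/OXX/OX./..O
[OXX/OXO/...] X move#4: (2,0):+1/OXX/OXO/X..*, (2,1):+1/OXX/OXO/.X., (2,2):+1/OXX/OXO/..X
[OXX/OXO/X..] end (terminal -1, O#5); searched OXX/.../... to 6

PV length from [OXX/.../...]: 4 plies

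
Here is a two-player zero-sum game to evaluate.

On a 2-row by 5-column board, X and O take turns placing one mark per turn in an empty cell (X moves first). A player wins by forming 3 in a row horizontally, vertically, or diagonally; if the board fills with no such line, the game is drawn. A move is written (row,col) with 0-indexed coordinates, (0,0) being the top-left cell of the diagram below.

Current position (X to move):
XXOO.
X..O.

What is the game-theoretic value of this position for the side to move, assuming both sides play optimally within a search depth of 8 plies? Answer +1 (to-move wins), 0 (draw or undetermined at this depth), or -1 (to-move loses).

p1 X@[XXOO./X..O.]: (0,4)[XXOOX/X..O.]-1* (1,1)[XXOO./XX.O.]-1 (1,2)[XXOO./X.XO.]-1 (1,4)[XXOO./X..OX]-1
p2 O@[XXOOX/X..O.]: (1,1)[XXOOX/XO.O.]+0 (1,2)[XXOOX/X.OO.]+1* (1,4)[XXOOX/X..OO]+0
p3 X@[XXOOX/X.OO.]: (1,1)[XXOOX/XXOO.]-1* (1,4)[XXOOX/X.OOX]-1
p4 O@[XXOOX/XXOO.]: (1,4)[XXOOX/XXOOO]+1*
p5 X@[XXOOX/XXOOO] terminal -1; root [XXOO./X..O.] d8

value(XXOO./X..O., X) = -1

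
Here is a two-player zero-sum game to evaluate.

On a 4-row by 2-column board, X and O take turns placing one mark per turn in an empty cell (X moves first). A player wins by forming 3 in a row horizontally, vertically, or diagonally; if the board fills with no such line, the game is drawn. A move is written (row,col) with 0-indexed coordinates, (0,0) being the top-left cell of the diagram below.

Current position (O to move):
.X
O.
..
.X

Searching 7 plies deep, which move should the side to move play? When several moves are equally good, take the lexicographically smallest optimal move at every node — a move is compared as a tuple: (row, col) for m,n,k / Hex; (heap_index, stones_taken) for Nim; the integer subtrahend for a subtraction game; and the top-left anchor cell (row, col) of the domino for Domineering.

[.X/O./../.X] O move#1: (0,0):+0/OX/O./../.X, (1,1):+0/.X/OO/../.X, (2,0):+1/.X/O./O./.X*, (2,1):+0/.X/O./.O/.X, (3,0):+0/.X/O./../OX
[.X/O./O./.X] X move#2: (0,0):-1/XX/O./O./.X*, (1,1):-1/.X/OX/O./.X, (2,1):-1/.X/O./OX/.X, (3,0):-1/.X/O./O./XX
[XX/O./O./.X] O move#3: (1,1):+0/XX/OO/O./.X, (2,1):+0/XX/O./OO/.X, (3,0):+1/XX/O./O./OX*
[XX/O./O./OX] end (terminal -1, X#4); searched .X/O./../.X to 7

O's best at [.X/O./../.X]: (2,0)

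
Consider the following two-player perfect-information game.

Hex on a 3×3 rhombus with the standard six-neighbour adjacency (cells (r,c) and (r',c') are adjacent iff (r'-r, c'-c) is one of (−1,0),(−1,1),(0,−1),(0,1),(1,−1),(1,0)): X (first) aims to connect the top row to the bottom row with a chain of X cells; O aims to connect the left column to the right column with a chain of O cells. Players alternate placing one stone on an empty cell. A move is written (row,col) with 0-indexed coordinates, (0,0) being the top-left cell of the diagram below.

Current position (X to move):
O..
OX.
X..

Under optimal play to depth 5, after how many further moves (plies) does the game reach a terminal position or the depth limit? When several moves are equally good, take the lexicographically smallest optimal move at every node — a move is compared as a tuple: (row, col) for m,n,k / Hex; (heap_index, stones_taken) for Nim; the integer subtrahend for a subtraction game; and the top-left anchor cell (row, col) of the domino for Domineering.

ply 1, X at O../OX./X.. | (0,1)=+1→OX./OX./X..*; (0,2)=+1→O.X/OX./X..; (1,2)=+1→O../OXX/X..; (2,1)=+1→O../OX./XX.; (2,2)=+1→O../OX./X.X
ply 2: OX./OX./X.. is terminal -1 (O); from O../OX./X.. depth 5

PV length from [O../OX./X..]: 1 ply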